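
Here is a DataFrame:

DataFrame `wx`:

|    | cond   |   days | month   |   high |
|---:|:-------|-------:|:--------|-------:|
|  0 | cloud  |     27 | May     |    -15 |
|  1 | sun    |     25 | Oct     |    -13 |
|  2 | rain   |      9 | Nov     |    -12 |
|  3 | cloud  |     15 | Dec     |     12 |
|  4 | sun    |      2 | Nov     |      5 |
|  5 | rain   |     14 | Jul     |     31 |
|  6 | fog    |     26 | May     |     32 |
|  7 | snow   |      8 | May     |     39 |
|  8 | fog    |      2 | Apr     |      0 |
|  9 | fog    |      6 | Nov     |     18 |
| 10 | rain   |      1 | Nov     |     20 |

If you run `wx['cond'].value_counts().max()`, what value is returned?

value_counts of cond:
cond
rain     3
fog      3
cloud    2
sun      2
snow     1
Name: count, dtype: int64

3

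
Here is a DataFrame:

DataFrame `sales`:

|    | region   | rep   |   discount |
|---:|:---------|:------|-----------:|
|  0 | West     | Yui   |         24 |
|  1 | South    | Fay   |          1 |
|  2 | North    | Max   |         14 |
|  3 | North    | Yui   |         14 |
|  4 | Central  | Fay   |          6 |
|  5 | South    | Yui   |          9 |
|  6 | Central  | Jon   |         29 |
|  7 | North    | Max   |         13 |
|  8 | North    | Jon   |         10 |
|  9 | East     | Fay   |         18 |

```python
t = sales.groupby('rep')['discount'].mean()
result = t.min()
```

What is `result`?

group by rep, mean of discount:
rep
Fay     8.333333
Jon    19.500000
Max    13.500000
Yui    15.666667
Name: discount, dtype: float64
Then the min of the resulting series: 8.33333333333

8.33333333333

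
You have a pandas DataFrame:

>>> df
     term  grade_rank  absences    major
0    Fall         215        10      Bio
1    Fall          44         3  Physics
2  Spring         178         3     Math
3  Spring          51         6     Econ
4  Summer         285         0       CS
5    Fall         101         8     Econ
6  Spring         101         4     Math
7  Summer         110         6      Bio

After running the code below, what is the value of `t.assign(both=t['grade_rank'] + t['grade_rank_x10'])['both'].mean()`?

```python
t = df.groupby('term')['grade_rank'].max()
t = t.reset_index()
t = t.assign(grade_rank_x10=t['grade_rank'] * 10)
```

2486.0

group by term, max of grade_rank:
term
Fall      215
Spring    178
Summer    285
Name: grade_rank, dtype: int64
reset_index():
     term  grade_rank
0    Fall         215
1  Spring         178
2  Summer         285
add column grade_rank_x10 = t['grade_rank'] * 10:
     term  grade_rank  grade_rank_x10
0    Fall         215            2150
1  Spring         178            1780
2  Summer         285            2850
add column both = t['grade_rank'] + t['grade_rank_x10']:
     term  grade_rank  grade_rank_x10  both
0    Fall         215            2150  2365
1  Spring         178            1780  1958
2  Summer         285            2850  3135
mean of column 'both' → 2486.0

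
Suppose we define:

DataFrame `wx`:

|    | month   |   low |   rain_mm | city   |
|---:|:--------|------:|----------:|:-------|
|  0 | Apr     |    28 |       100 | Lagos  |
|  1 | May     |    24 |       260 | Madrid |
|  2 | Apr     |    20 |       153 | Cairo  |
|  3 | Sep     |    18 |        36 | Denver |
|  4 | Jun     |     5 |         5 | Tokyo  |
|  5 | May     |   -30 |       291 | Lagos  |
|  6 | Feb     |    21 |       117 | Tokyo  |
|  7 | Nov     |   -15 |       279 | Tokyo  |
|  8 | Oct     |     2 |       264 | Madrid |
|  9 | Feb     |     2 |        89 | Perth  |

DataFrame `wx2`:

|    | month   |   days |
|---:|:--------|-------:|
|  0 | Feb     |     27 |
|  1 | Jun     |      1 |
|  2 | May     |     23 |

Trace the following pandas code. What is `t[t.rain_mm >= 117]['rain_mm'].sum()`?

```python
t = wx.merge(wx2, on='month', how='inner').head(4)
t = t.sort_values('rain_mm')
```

668

merge on 'month' (how='inner') → 5 rows:
  month  low  rain_mm    city  days
0   May   24      260  Madrid    23
1   Jun    5        5   Tokyo     1
2   May  -30      291   Lagos    23
3   Feb   21      117   Tokyo    27
4   Feb    2       89   Perth    27
take first 4 rows:
  month  low  rain_mm    city  days
0   May   24      260  Madrid    23
1   Jun    5        5   Tokyo     1
2   May  -30      291   Lagos    23
3   Feb   21      117   Tokyo    27
sort by rain_mm:
  month  low  rain_mm    city  days
1   Jun    5        5   Tokyo     1
3   Feb   21      117   Tokyo    27
0   May   24      260  Madrid    23
2   May  -30      291   Lagos    23
filter rows where rain_mm >= 117:
  month  low  rain_mm    city  days
3   Feb   21      117   Tokyo    27
0   May   24      260  Madrid    23
2   May  -30      291   Lagos    23
Hence 668.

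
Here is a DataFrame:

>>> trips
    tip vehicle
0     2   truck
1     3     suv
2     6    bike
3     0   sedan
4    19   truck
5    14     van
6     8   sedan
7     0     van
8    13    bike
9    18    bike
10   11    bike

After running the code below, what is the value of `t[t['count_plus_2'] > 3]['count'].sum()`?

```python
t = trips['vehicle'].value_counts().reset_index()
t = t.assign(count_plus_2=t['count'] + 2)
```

10

value_counts of vehicle:
vehicle
bike     4
truck    2
sedan    2
van      2
suv      1
Name: count, dtype: int64
reset_index():
  vehicle  count
0    bike      4
1   truck      2
2   sedan      2
3     van      2
4     suv      1
add column count_plus_2 = t['count'] + 2:
  vehicle  count  count_plus_2
0    bike      4             6
1   truck      2             4
2   sedan      2             4
3     van      2             4
4     suv      1             3
filter rows where count_plus_2 > 3:
  vehicle  count  count_plus_2
0    bike      4             6
1   truck      2             4
2   sedan      2             4
3     van      2             4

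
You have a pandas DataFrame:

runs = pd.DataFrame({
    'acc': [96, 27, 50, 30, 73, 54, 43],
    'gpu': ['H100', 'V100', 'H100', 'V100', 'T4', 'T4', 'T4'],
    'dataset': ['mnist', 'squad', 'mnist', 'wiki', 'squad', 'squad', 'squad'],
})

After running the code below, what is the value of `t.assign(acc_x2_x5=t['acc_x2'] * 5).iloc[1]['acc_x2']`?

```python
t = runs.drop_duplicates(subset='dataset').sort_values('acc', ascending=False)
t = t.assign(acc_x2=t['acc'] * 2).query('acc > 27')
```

60

drop duplicate dataset (keep=first):
   acc   gpu dataset
0   96  H100   mnist
1   27  V100   squad
3   30  V100    wiki
sort by acc descending:
   acc   gpu dataset
0   96  H100   mnist
3   30  V100    wiki
1   27  V100   squad
add column acc_x2 = t['acc'] * 2:
   acc   gpu dataset  acc_x2
0   96  H100   mnist     192
3   30  V100    wiki      60
1   27  V100   squad      54
filter rows where acc > 27:
   acc   gpu dataset  acc_x2
0   96  H100   mnist     192
3   30  V100    wiki      60
add column acc_x2_x5 = t['acc_x2'] * 5:
   acc   gpu dataset  acc_x2  acc_x2_x5
0   96  H100   mnist     192        960
3   30  V100    wiki      60        300
Reading off the value at position 1, column 'acc_x2', we get 60.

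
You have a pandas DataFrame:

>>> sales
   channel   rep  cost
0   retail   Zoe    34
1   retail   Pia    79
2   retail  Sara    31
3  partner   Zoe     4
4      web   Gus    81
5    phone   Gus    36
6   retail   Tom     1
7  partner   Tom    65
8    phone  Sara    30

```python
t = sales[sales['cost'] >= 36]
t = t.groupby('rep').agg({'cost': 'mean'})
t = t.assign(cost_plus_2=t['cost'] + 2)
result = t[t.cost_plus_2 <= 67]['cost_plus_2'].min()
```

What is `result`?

filter rows where cost >= 36:
   channel  rep  cost
1   retail  Pia    79
4      web  Gus    81
5    phone  Gus    36
7  partner  Tom    65
group by rep, mean of cost:
     cost
rep      
Gus  58.5
Pia  79.0
Tom  65.0
add column cost_plus_2 = t['cost'] + 2:
     cost  cost_plus_2
rep                   
Gus  58.5         60.5
Pia  79.0         81.0
Tom  65.0         67.0
filter rows where cost_plus_2 <= 67:
     cost  cost_plus_2
rep                   
Gus  58.5         60.5
Tom  65.0         67.0
Taking the min of column 'cost_plus_2' gives 60.5.

60.5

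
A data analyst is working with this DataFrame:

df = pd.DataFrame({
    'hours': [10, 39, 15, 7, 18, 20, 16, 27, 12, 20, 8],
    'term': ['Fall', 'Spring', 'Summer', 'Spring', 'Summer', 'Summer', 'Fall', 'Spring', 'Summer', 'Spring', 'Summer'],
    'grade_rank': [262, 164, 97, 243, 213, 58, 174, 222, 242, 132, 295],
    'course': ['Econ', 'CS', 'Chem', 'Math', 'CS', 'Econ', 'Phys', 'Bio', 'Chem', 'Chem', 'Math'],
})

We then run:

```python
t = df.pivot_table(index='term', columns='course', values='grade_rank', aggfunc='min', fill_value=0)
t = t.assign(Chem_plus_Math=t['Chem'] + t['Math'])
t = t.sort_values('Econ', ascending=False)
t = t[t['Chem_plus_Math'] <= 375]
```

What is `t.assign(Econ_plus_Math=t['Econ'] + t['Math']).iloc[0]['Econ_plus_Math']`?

262

pivot: rows=term, cols=course, min(grade_rank):
course  Bio   CS  Chem  Econ  Math  Phys
term                                    
Fall      0    0     0   262     0   174
Spring  222  164   132     0   243     0
Summer    0  213    97    58   295     0
add column Chem_plus_Math = t['Chem'] + t['Math']:
course  Bio   CS  Chem  Econ  Math  Phys  Chem_plus_Math
term                                                    
Fall      0    0     0   262     0   174               0
Spring  222  164   132     0   243     0             375
Summer    0  213    97    58   295     0             392
sort by Econ descending:
course  Bio   CS  Chem  Econ  Math  Phys  Chem_plus_Math
term                                                    
Fall      0    0     0   262     0   174               0
Summer    0  213    97    58   295     0             392
Spring  222  164   132     0   243     0             375
filter rows where Chem_plus_Math <= 375:
course  Bio   CS  Chem  Econ  Math  Phys  Chem_plus_Math
term                                                    
Fall      0    0     0   262     0   174               0
Spring  222  164   132     0   243     0             375
add column Econ_plus_Math = t['Econ'] + t['Math']:
course  Bio   CS  Chem  Econ  Math  Phys  Chem_plus_Math  Econ_plus_Math
term                                                                    
Fall      0    0     0   262     0   174               0             262
Spring  222  164   132     0   243     0             375             243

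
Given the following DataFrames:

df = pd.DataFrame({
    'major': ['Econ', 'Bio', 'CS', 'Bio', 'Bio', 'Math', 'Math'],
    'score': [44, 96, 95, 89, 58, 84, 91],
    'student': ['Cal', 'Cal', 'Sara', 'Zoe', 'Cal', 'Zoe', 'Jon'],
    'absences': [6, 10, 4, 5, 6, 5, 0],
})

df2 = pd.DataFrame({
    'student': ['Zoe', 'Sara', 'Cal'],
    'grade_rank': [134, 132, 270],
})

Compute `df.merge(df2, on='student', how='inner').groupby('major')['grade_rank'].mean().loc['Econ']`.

270.0

merge on 'student' (how='inner') → 6 rows:
  major  score student  absences  grade_rank
0  Econ     44     Cal         6         270
1   Bio     96     Cal        10         270
2    CS     95    Sara         4         132
3   Bio     89     Zoe         5         134
4   Bio     58     Cal         6         270
5  Math     84     Zoe         5         134
group by major, mean of grade_rank:
major
Bio     224.666667
CS      132.000000
Econ    270.000000
Math    134.000000
Name: grade_rank, dtype: float64
Finally, value at index 'Econ' = 270.0.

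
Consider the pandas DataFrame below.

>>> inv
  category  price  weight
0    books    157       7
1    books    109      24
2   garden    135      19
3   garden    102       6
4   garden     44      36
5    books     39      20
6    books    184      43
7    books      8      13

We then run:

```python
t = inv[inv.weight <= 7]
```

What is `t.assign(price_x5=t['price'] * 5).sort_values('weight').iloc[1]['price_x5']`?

filter rows where weight <= 7:
  category  price  weight
0    books    157       7
3   garden    102       6
add column price_x5 = t['price'] * 5:
  category  price  weight  price_x5
0    books    157       7       785
3   garden    102       6       510
sort by weight:
  category  price  weight  price_x5
3   garden    102       6       510
0    books    157       7       785
value at position 1, column 'price_x5' → 785

785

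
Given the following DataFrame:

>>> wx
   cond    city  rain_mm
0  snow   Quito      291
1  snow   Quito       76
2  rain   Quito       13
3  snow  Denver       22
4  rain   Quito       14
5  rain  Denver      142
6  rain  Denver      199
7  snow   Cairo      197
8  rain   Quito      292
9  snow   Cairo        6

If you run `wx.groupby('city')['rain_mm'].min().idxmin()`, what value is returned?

group by city, min of rain_mm:
city
Cairo      6
Denver    22
Quito     13
Name: rain_mm, dtype: int64

Cairo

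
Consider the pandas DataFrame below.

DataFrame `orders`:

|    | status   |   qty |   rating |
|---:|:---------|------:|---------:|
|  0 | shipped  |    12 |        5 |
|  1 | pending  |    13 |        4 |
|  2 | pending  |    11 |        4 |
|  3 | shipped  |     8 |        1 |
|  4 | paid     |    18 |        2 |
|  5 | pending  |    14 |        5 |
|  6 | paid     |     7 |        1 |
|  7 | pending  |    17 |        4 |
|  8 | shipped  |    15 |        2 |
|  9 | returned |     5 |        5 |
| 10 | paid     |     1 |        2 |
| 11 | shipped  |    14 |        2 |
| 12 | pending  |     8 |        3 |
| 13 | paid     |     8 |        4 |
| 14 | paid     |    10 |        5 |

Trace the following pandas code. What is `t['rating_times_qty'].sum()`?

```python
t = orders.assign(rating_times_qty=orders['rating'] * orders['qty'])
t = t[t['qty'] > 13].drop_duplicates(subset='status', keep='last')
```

132

add column rating_times_qty = orders['rating'] * orders['qty']:
      status  qty  rating  rating_times_qty
0    shipped   12       5                60
1    pending   13       4                52
2    pending   11       4                44
3    shipped    8       1                 8
4       paid   18       2                36
5    pending   14       5                70
6       paid    7       1                 7
7    pending   17       4                68
8    shipped   15       2                30
9   returned    5       5                25
10      paid    1       2                 2
11   shipped   14       2                28
12   pending    8       3                24
13      paid    8       4                32
14      paid   10       5                50
filter rows where qty > 13:
     status  qty  rating  rating_times_qty
4      paid   18       2                36
5   pending   14       5                70
7   pending   17       4                68
8   shipped   15       2                30
11  shipped   14       2                28
drop duplicate status (keep=last):
     status  qty  rating  rating_times_qty
4      paid   18       2                36
7   pending   17       4                68
11  shipped   14       2                28
Hence 132.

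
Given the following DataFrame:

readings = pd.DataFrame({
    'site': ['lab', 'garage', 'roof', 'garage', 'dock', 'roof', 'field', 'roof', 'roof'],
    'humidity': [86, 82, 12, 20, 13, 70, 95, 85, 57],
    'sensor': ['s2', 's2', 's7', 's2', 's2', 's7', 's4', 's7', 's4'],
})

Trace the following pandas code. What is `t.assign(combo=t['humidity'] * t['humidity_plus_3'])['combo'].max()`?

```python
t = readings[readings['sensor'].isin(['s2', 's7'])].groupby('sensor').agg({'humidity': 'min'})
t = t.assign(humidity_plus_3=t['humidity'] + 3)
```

filter rows where sensor in ['s2', 's7']:
     site  humidity sensor
0     lab        86     s2
1  garage        82     s2
2    roof        12     s7
3  garage        20     s2
4    dock        13     s2
5    roof        70     s7
7    roof        85     s7
group by sensor, min of humidity:
        humidity
sensor          
s2            13
s7            12
add column humidity_plus_3 = t['humidity'] + 3:
        humidity  humidity_plus_3
sensor                           
s2            13               16
s7            12               15
add column combo = t['humidity'] * t['humidity_plus_3']:
        humidity  humidity_plus_3  combo
sensor                                  
s2            13               16    208
s7            12               15    180
The max of column 'combo' is 208.

208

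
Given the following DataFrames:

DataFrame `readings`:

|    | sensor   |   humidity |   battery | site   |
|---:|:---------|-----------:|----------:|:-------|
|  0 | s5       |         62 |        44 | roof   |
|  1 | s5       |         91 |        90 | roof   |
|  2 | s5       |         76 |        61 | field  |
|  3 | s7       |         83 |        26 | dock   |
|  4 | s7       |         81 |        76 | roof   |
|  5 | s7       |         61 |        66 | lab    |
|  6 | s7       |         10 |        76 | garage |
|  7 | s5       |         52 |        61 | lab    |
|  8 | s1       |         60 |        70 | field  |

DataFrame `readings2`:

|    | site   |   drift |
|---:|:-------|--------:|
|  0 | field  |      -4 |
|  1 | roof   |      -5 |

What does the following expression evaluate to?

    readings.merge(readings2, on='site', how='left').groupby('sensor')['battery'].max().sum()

merge on 'site' (how='left') → 9 rows:
  sensor  humidity  battery    site  drift
0     s5        62       44    roof   -5.0
1     s5        91       90    roof   -5.0
2     s5        76       61   field   -4.0
3     s7        83       26    dock    NaN
4     s7        81       76    roof   -5.0
5     s7        61       66     lab    NaN
6     s7        10       76  garage    NaN
7     s5        52       61     lab    NaN
8     s1        60       70   field   -4.0
group by sensor, max of battery:
sensor
s1    70
s5    90
s7    76
Name: battery, dtype: int64
Finally, sum of the resulting series = 236.

236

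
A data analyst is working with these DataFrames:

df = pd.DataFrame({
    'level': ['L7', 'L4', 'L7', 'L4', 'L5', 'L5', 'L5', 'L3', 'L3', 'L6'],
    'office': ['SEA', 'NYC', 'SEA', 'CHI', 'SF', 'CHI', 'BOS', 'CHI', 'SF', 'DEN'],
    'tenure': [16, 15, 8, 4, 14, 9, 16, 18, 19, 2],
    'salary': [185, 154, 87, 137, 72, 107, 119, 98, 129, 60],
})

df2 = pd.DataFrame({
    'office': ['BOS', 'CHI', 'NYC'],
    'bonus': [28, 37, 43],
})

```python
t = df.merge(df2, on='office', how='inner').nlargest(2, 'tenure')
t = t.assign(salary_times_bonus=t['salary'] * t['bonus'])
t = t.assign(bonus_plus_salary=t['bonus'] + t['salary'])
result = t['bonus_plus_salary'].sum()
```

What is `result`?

282

merge on 'office' (how='inner') → 5 rows:
  level office  tenure  salary  bonus
0    L4    NYC      15     154     43
1    L4    CHI       4     137     37
2    L5    CHI       9     107     37
3    L5    BOS      16     119     28
4    L3    CHI      18      98     37
take 2 rows with largest tenure:
  level office  tenure  salary  bonus
4    L3    CHI      18      98     37
3    L5    BOS      16     119     28
add column salary_times_bonus = t['salary'] * t['bonus']:
  level office  tenure  salary  bonus  salary_times_bonus
4    L3    CHI      18      98     37                3626
3    L5    BOS      16     119     28                3332
add column bonus_plus_salary = t['bonus'] + t['salary']:
  level office  tenure  salary  bonus  salary_times_bonus  bonus_plus_salary
4    L3    CHI      18      98     37                3626                135
3    L5    BOS      16     119     28                3332                147
Finally, sum of column 'bonus_plus_salary' = 282.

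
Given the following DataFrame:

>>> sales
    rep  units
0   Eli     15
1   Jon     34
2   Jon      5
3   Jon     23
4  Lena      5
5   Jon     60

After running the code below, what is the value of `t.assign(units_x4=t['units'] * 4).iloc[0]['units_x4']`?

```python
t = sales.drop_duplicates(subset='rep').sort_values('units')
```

drop duplicate rep (keep=first):
    rep  units
0   Eli     15
1   Jon     34
4  Lena      5
sort by units:
    rep  units
4  Lena      5
0   Eli     15
1   Jon     34
add column units_x4 = t['units'] * 4:
    rep  units  units_x4
4  Lena      5        20
0   Eli     15        60
1   Jon     34       136
Hence 20.

20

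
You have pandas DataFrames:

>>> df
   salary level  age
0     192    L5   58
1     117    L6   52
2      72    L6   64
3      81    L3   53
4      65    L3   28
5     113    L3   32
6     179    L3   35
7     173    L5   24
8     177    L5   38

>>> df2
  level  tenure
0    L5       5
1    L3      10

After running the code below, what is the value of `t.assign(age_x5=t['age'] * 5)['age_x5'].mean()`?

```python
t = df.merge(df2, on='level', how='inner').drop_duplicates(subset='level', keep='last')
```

182.5

merge on 'level' (how='inner') → 7 rows:
   salary level  age  tenure
0     192    L5   58       5
1      81    L3   53      10
2      65    L3   28      10
3     113    L3   32      10
4     179    L3   35      10
5     173    L5   24       5
6     177    L5   38       5
drop duplicate level (keep=last):
   salary level  age  tenure
4     179    L3   35      10
6     177    L5   38       5
add column age_x5 = t['age'] * 5:
   salary level  age  tenure  age_x5
4     179    L3   35      10     175
6     177    L5   38       5     190
So mean() = 182.5.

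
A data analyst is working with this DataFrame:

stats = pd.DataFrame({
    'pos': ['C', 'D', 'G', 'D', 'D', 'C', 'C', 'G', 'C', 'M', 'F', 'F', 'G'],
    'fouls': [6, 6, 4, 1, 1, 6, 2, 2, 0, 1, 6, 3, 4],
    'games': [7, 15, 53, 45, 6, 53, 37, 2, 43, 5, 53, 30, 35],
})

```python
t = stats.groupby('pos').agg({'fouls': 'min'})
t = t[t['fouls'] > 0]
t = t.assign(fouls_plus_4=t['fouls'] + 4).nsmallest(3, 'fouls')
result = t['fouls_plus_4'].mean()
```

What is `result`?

group by pos, min of fouls:
     fouls
pos       
C        0
D        1
F        3
G        2
M        1
filter rows where fouls > 0:
     fouls
pos       
D        1
F        3
G        2
M        1
add column fouls_plus_4 = t['fouls'] + 4:
     fouls  fouls_plus_4
pos                     
D        1             5
F        3             7
G        2             6
M        1             5
take 3 rows with smallest fouls:
     fouls  fouls_plus_4
pos                     
D        1             5
M        1             5
G        2             6

5.33333333333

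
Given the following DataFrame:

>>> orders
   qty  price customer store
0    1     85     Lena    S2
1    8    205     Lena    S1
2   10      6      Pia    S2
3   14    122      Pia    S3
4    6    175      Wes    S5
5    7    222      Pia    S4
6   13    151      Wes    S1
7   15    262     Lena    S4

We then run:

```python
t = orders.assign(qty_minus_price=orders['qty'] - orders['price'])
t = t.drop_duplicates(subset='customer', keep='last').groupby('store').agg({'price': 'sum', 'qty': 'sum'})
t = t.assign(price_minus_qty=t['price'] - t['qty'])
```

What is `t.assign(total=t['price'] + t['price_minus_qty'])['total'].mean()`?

617.5

add column qty_minus_price = orders['qty'] - orders['price']:
   qty  price customer store  qty_minus_price
0    1     85     Lena    S2              -84
1    8    205     Lena    S1             -197
2   10      6      Pia    S2                4
3   14    122      Pia    S3             -108
4    6    175      Wes    S5             -169
5    7    222      Pia    S4             -215
6   13    151      Wes    S1             -138
7   15    262     Lena    S4             -247
drop duplicate customer (keep=last):
   qty  price customer store  qty_minus_price
5    7    222      Pia    S4             -215
6   13    151      Wes    S1             -138
7   15    262     Lena    S4             -247
group by store: sum(price), sum(qty):
       price  qty
store            
S1       151   13
S4       484   22
add column price_minus_qty = t['price'] - t['qty']:
       price  qty  price_minus_qty
store                             
S1       151   13              138
S4       484   22              462
add column total = t['price'] + t['price_minus_qty']:
       price  qty  price_minus_qty  total
store                                    
S1       151   13              138    289
S4       484   22              462    946
Then the mean of column 'total': 617.5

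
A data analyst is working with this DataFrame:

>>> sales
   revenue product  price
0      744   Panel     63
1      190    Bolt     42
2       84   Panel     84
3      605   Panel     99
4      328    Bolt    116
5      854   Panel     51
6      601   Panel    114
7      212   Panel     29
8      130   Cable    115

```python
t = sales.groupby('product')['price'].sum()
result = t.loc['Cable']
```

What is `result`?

115

group by product, sum of price:
product
Bolt     158
Cable    115
Panel    440
Name: price, dtype: int64
Finally, value at index 'Cable' = 115.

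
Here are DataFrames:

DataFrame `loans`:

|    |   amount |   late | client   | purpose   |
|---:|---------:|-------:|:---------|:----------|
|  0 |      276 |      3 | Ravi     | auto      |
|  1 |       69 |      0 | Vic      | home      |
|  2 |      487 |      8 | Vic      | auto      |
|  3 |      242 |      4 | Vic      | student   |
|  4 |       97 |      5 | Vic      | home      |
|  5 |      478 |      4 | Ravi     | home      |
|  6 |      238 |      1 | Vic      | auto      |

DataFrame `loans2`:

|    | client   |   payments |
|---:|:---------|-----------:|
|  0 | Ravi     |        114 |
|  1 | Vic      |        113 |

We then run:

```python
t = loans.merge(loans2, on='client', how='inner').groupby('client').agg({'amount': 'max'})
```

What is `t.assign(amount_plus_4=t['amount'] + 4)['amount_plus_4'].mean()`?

486.5

merge on 'client' (how='inner') → 7 rows:
   amount  late client  purpose  payments
0     276     3   Ravi     auto       114
1      69     0    Vic     home       113
2     487     8    Vic     auto       113
3     242     4    Vic  student       113
4      97     5    Vic     home       113
5     478     4   Ravi     home       114
6     238     1    Vic     auto       113
group by client, max of amount:
        amount
client        
Ravi       478
Vic        487
add column amount_plus_4 = t['amount'] + 4:
        amount  amount_plus_4
client                       
Ravi       478            482
Vic        487            491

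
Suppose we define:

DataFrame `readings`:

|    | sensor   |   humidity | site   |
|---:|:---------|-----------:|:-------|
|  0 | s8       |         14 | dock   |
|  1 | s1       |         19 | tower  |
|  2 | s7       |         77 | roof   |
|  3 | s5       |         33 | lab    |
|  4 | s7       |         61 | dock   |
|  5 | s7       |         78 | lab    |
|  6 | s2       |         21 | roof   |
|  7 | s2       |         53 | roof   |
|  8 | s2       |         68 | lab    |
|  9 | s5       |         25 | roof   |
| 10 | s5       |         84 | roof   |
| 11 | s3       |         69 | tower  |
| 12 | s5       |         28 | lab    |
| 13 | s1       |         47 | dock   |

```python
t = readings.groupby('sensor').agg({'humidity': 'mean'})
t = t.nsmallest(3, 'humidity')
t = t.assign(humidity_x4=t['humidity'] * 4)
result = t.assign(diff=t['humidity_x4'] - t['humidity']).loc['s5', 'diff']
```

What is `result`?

group by sensor, mean of humidity:
         humidity
sensor           
s1      33.000000
s2      47.333333
s3      69.000000
s5      42.500000
s7      72.000000
s8      14.000000
take 3 rows with smallest humidity:
        humidity
sensor          
s8          14.0
s1          33.0
s5          42.5
add column humidity_x4 = t['humidity'] * 4:
        humidity  humidity_x4
sensor                       
s8          14.0         56.0
s1          33.0        132.0
s5          42.5        170.0
add column diff = t['humidity_x4'] - t['humidity']:
        humidity  humidity_x4   diff
sensor                              
s8          14.0         56.0   42.0
s1          33.0        132.0   99.0
s5          42.5        170.0  127.5

127.5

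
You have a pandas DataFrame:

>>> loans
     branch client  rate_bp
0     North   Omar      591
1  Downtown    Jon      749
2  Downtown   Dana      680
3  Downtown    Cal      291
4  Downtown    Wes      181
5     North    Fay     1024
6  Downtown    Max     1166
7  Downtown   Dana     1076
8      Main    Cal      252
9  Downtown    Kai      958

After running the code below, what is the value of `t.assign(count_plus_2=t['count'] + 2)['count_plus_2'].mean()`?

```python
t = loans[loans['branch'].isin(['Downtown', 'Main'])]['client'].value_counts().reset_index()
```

filter rows where branch in ['Downtown', 'Main']:
     branch client  rate_bp
1  Downtown    Jon      749
2  Downtown   Dana      680
3  Downtown    Cal      291
4  Downtown    Wes      181
6  Downtown    Max     1166
7  Downtown   Dana     1076
8      Main    Cal      252
9  Downtown    Kai      958
value_counts of client:
client
Dana    2
Cal     2
Jon     1
Wes     1
Max     1
Kai     1
Name: count, dtype: int64
reset_index():
  client  count
0   Dana      2
1    Cal      2
2    Jon      1
3    Wes      1
4    Max      1
5    Kai      1
add column count_plus_2 = t['count'] + 2:
  client  count  count_plus_2
0   Dana      2             4
1    Cal      2             4
2    Jon      1             3
3    Wes      1             3
4    Max      1             3
5    Kai      1             3

3.33333333333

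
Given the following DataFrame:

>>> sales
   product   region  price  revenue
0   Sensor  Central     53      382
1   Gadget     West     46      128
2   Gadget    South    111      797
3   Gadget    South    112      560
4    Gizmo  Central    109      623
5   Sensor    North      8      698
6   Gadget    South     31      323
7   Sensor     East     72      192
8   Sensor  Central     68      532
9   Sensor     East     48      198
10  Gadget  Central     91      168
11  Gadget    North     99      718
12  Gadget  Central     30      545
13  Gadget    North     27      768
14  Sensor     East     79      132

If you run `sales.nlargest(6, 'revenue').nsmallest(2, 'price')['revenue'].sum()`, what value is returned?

take 6 rows with largest revenue:
   product   region  price  revenue
2   Gadget    South    111      797
13  Gadget    North     27      768
11  Gadget    North     99      718
5   Sensor    North      8      698
4    Gizmo  Central    109      623
3   Gadget    South    112      560
take 2 rows with smallest price:
   product region  price  revenue
5   Sensor  North      8      698
13  Gadget  North     27      768

1466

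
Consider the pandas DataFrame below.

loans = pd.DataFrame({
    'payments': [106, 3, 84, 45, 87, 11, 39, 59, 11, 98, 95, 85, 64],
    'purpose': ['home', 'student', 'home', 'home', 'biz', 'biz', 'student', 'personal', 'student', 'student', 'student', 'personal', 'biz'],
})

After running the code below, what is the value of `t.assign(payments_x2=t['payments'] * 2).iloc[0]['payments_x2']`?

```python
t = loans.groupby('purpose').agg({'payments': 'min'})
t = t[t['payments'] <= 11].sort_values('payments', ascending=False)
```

group by purpose, min of payments:
          payments
purpose           
biz             11
home            45
personal        59
student          3
filter rows where payments <= 11:
         payments
purpose          
biz            11
student         3
sort by payments descending:
         payments
purpose          
biz            11
student         3
add column payments_x2 = t['payments'] * 2:
         payments  payments_x2
purpose                       
biz            11           22
student         3            6
Taking the value at position 0, column 'payments_x2' gives 22.

22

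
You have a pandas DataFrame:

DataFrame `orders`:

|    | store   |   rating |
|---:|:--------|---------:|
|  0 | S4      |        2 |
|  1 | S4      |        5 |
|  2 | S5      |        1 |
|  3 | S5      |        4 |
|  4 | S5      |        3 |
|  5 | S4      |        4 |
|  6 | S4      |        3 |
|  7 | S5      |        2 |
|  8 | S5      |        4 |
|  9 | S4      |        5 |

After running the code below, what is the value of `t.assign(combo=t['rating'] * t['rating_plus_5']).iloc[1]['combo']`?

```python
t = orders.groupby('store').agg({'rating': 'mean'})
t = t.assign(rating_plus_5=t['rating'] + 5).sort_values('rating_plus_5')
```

33.44

group by store, mean of rating:
       rating
store        
S4        3.8
S5        2.8
add column rating_plus_5 = t['rating'] + 5:
       rating  rating_plus_5
store                       
S4        3.8            8.8
S5        2.8            7.8
sort by rating_plus_5:
       rating  rating_plus_5
store                       
S5        2.8            7.8
S4        3.8            8.8
add column combo = t['rating'] * t['rating_plus_5']:
       rating  rating_plus_5  combo
store                              
S5        2.8            7.8  21.84
S4        3.8            8.8  33.44
So iloc[1]['combo'] = 33.44.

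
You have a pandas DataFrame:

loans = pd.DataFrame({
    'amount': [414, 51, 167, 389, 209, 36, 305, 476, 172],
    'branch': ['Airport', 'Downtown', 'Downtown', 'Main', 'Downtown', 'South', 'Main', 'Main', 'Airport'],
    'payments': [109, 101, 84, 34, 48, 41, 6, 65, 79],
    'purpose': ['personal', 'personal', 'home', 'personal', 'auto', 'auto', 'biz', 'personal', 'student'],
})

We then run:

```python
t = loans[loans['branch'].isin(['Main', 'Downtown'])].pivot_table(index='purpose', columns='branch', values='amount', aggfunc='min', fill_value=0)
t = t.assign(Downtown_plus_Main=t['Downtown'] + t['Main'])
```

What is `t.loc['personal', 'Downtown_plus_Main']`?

440

filter rows where branch in ['Main', 'Downtown']:
   amount    branch  payments   purpose
1      51  Downtown       101  personal
2     167  Downtown        84      home
3     389      Main        34  personal
4     209  Downtown        48      auto
6     305      Main         6       biz
7     476      Main        65  personal
pivot: rows=purpose, cols=branch, min(amount):
branch    Downtown  Main
purpose                 
auto           209     0
biz              0   305
home           167     0
personal        51   389
add column Downtown_plus_Main = t['Downtown'] + t['Main']:
branch    Downtown  Main  Downtown_plus_Main
purpose                                     
auto           209     0                 209
biz              0   305                 305
home           167     0                 167
personal        51   389                 440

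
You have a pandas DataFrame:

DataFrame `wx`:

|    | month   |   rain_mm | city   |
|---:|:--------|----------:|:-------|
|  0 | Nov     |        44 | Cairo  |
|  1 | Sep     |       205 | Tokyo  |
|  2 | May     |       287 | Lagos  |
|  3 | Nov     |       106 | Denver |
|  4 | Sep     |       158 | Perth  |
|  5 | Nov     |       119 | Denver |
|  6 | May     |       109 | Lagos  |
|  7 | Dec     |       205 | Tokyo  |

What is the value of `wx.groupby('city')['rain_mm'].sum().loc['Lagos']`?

396

group by city, sum of rain_mm:
city
Cairo      44
Denver    225
Lagos     396
Perth     158
Tokyo     410
Name: rain_mm, dtype: int64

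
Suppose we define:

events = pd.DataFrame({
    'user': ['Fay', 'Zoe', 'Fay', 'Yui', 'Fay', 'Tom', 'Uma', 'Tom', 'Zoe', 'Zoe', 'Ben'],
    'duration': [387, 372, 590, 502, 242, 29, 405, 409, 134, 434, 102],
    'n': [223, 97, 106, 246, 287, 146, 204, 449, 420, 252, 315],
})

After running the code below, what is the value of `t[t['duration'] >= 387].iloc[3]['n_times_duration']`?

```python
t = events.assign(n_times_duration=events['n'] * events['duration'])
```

82620

add column n_times_duration = events['n'] * events['duration']:
   user  duration    n  n_times_duration
0   Fay       387  223             86301
1   Zoe       372   97             36084
2   Fay       590  106             62540
3   Yui       502  246            123492
4   Fay       242  287             69454
5   Tom        29  146              4234
6   Uma       405  204             82620
7   Tom       409  449            183641
8   Zoe       134  420             56280
9   Zoe       434  252            109368
10  Ben       102  315             32130
filter rows where duration >= 387:
  user  duration    n  n_times_duration
0  Fay       387  223             86301
2  Fay       590  106             62540
3  Yui       502  246            123492
6  Uma       405  204             82620
7  Tom       409  449            183641
9  Zoe       434  252            109368
Then the value at position 3, column 'n_times_duration': 82620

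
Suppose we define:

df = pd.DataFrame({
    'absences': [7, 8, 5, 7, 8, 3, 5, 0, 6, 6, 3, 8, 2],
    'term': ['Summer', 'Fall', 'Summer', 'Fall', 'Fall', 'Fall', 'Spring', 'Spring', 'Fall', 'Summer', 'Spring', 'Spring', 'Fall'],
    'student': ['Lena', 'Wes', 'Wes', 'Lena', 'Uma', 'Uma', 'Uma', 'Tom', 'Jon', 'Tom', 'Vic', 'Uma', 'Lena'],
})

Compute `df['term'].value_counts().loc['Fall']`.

value_counts of term:
term
Fall      6
Spring    4
Summer    3
Name: count, dtype: int64

6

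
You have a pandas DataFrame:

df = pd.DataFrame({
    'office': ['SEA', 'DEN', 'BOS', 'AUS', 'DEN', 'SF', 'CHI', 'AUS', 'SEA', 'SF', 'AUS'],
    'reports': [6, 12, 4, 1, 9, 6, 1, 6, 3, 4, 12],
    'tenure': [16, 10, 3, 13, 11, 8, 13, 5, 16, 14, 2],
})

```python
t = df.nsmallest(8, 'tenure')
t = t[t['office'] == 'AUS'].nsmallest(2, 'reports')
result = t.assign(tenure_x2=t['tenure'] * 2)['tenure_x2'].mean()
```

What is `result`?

18.0

take 8 rows with smallest tenure:
   office  reports  tenure
10    AUS       12       2
2     BOS        4       3
7     AUS        6       5
5      SF        6       8
1     DEN       12      10
4     DEN        9      11
3     AUS        1      13
6     CHI        1      13
filter rows where office == 'AUS':
   office  reports  tenure
10    AUS       12       2
7     AUS        6       5
3     AUS        1      13
take 2 rows with smallest reports:
  office  reports  tenure
3    AUS        1      13
7    AUS        6       5
add column tenure_x2 = t['tenure'] * 2:
  office  reports  tenure  tenure_x2
3    AUS        1      13         26
7    AUS        6       5         10
mean of column 'tenure_x2' → 18.0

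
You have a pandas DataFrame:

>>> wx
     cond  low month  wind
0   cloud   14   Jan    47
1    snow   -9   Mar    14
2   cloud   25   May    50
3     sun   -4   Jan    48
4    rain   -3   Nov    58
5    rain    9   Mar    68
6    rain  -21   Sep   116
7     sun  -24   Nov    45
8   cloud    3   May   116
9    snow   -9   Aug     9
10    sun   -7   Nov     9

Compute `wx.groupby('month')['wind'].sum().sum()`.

group by month, sum of wind:
month
Aug      9
Jan     95
Mar     82
May    166
Nov    112
Sep    116
Name: wind, dtype: int64

580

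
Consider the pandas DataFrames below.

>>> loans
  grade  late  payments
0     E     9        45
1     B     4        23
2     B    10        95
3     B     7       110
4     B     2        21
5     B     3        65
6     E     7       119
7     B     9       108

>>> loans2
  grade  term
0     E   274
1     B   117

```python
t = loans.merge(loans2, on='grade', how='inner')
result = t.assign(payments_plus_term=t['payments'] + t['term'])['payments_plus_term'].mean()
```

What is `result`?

229.5

merge on 'grade' (how='inner') → 8 rows:
  grade  late  payments  term
0     E     9        45   274
1     B     4        23   117
2     B    10        95   117
3     B     7       110   117
4     B     2        21   117
5     B     3        65   117
6     E     7       119   274
7     B     9       108   117
add column payments_plus_term = t['payments'] + t['term']:
  grade  late  payments  term  payments_plus_term
0     E     9        45   274                 319
1     B     4        23   117                 140
2     B    10        95   117                 212
3     B     7       110   117                 227
4     B     2        21   117                 138
5     B     3        65   117                 182
6     E     7       119   274                 393
7     B     9       108   117                 225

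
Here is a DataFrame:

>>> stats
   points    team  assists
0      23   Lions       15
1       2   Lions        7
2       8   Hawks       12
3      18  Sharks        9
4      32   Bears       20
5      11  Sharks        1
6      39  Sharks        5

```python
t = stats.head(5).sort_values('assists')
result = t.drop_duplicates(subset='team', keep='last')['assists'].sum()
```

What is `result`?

take first 5 rows:
   points    team  assists
0      23   Lions       15
1       2   Lions        7
2       8   Hawks       12
3      18  Sharks        9
4      32   Bears       20
sort by assists:
   points    team  assists
1       2   Lions        7
3      18  Sharks        9
2       8   Hawks       12
0      23   Lions       15
4      32   Bears       20
drop duplicate team (keep=last):
   points    team  assists
3      18  Sharks        9
2       8   Hawks       12
0      23   Lions       15
4      32   Bears       20
So sum() = 56.

56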